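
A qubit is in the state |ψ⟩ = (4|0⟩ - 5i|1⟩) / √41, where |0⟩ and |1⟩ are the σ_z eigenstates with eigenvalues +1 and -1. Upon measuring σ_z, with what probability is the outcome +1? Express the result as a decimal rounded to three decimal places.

0.390

The +1 outcome corresponds to |0⟩. Its amplitude in |ψ⟩ is 4/√41.
P = |4|² / 41 = 16/41.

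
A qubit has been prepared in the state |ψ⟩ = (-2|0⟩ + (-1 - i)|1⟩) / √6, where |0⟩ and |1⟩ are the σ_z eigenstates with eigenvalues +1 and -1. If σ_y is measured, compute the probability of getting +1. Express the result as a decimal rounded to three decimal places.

0.833

|+y⟩ = (|0⟩ + i|1⟩)/√2, so ⟨+y|ψ⟩ = (-3 + i) / (√2·√6).
P = |-3 + i|² / 12 = 10/12.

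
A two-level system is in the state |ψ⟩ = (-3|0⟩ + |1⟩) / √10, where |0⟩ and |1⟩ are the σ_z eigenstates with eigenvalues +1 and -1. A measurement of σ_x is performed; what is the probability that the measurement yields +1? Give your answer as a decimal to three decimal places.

|+x⟩ = (|0⟩ + |1⟩)/√2, so ⟨+x|ψ⟩ = (-2) / (√2·√10).
P = |-2|² / 20 = 4/20.

0.200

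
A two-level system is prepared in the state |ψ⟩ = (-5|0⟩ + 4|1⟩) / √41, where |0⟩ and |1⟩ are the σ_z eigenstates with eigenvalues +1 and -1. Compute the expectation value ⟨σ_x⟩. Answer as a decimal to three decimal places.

⟨σ_x⟩ = 2 Re(a* b)/(|a|²+|b|²) with a = -5, b = 4.
a* b = -20, so ⟨σ_x⟩ = -40/41.

-0.976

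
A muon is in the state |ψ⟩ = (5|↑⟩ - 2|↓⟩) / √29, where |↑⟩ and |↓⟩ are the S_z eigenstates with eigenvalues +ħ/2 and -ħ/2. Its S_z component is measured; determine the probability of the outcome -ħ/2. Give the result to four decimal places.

The -ħ/2 outcome corresponds to |↓⟩. Its amplitude in |ψ⟩ is -2/√29.
P = |-2|² / 29 = 4/29.

0.1379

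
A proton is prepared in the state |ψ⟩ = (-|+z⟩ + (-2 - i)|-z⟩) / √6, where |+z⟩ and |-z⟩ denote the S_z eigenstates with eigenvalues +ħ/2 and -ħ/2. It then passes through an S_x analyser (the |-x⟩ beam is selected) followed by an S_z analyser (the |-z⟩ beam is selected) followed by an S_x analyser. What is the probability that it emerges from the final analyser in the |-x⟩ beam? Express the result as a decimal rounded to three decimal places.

First analyser (S_x): P(|-x⟩) = |⟨-x|ψ⟩|² = 2/12.
After stage 1 the state is |-x⟩; P(|-z⟩) = |⟨-z|-x⟩|² = 1/2.
After stage 2 the state is |-z⟩; P(|-x⟩) = |⟨-x|-z⟩|² = 1/2.
Joint probability = 2/12 × 1/2 × 1/2 = 0.042.

0.042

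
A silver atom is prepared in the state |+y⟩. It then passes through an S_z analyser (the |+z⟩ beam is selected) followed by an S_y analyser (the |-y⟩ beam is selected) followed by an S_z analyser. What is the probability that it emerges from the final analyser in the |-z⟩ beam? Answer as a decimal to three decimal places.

First analyser (S_z): from |+y⟩, P(|+z⟩) = 1/2.
After stage 1 the state is |+z⟩; P(|-y⟩) = |⟨-y|+z⟩|² = 1/2.
After stage 2 the state is |-y⟩; P(|-z⟩) = |⟨-z|-y⟩|² = 1/2.
Joint probability = 1/2 × 1/2 × 1/2 = 0.125.

0.125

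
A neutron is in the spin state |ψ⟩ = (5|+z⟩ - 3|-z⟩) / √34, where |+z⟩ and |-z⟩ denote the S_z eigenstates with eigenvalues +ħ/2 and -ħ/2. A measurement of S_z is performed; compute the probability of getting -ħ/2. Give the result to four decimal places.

The -ħ/2 outcome corresponds to |-z⟩. Its amplitude in |ψ⟩ is -3/√34.
P = |-3|² / 34 = 9/34.

0.2647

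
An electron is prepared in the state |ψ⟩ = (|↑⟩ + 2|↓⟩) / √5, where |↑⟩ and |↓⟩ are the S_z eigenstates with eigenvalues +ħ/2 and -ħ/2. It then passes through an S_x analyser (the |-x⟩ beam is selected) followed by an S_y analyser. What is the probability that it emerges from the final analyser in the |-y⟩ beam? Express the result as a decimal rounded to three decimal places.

0.050

First analyser (S_x): P(|-x⟩) = |⟨-x|ψ⟩|² = 1/10.
After stage 1 the state is |-x⟩; P(|-y⟩) = |⟨-y|-x⟩|² = 1/2.
Joint probability = 1/10 × 1/2 = 0.050.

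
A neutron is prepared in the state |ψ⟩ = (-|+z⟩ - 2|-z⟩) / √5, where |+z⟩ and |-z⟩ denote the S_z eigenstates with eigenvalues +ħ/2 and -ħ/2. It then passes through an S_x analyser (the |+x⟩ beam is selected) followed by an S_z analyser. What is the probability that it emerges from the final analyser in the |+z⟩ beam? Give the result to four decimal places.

0.4500

First analyser (S_x): P(|+x⟩) = |⟨+x|ψ⟩|² = 9/10.
After stage 1 the state is |+x⟩; P(|+z⟩) = |⟨+z|+x⟩|² = 1/2.
Joint probability = 9/10 × 1/2 = 0.4500.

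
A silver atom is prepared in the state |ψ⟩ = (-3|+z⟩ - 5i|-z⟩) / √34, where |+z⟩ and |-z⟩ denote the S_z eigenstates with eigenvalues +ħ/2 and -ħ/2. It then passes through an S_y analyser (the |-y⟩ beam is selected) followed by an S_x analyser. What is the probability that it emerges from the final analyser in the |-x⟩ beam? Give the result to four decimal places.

First analyser (S_y): P(|-y⟩) = |⟨-y|ψ⟩|² = 4/68.
After stage 1 the state is |-y⟩; P(|-x⟩) = |⟨-x|-y⟩|² = 1/2.
Joint probability = 4/68 × 1/2 = 0.0294.

0.0294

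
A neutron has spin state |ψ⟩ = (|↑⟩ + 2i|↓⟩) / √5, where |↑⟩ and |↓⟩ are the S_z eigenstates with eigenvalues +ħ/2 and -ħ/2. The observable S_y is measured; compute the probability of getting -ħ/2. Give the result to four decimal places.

0.1000

|-y⟩ = (|↑⟩ - i|↓⟩)/√2, so ⟨-y|ψ⟩ = (-1) / (√2·√5).
P = |-1|² / 10 = 1/10.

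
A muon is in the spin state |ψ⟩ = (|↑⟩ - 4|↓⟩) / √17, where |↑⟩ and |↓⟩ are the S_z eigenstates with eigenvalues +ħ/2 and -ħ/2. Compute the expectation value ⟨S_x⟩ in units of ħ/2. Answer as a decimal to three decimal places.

⟨σ_x⟩ = 2 Re(a* b)/(|a|²+|b|²) with a = 1, b = -4.
a* b = -4, so ⟨σ_x⟩ = -8/17.
⟨S_x⟩ = (ħ/2)·⟨σ_x⟩.

-0.471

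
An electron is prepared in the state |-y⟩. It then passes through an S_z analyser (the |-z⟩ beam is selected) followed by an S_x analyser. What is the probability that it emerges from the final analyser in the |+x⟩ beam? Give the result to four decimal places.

0.2500

First analyser (S_z): from |-y⟩, P(|-z⟩) = 1/2.
After stage 1 the state is |-z⟩; P(|+x⟩) = |⟨+x|-z⟩|² = 1/2.
Joint probability = 1/2 × 1/2 = 0.2500.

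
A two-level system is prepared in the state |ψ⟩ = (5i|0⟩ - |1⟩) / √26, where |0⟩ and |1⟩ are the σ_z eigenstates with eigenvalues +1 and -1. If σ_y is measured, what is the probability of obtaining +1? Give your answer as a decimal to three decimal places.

0.692

|+y⟩ = (|0⟩ + i|1⟩)/√2, so ⟨+y|ψ⟩ = (6i) / (√2·√26).
P = |6i|² / 52 = 36/52.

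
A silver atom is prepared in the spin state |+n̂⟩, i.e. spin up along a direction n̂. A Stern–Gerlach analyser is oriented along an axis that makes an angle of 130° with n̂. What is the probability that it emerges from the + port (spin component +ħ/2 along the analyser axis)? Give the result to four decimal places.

0.1786

For spin-½, the probability of finding spin-up along an axis at angle θ to the initial spin direction is cos²(θ/2); spin-down is sin²(θ/2).
θ = 130°, so P = cos²(65°) ≈ 0.1786.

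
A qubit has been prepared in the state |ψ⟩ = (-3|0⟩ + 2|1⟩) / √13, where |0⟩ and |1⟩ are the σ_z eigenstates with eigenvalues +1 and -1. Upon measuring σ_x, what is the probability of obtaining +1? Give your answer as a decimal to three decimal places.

0.038

|+x⟩ = (|0⟩ + |1⟩)/√2, so ⟨+x|ψ⟩ = (-1) / (√2·√13).
P = |-1|² / 26 = 1/26.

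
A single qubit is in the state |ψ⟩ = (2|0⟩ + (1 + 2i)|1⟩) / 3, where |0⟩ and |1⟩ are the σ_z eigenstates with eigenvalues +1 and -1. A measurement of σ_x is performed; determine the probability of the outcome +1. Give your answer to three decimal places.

|+x⟩ = (|0⟩ + |1⟩)/√2, so ⟨+x|ψ⟩ = (3 + 2i) / (√2·3).
P = |3 + 2i|² / 18 = 13/18.

0.722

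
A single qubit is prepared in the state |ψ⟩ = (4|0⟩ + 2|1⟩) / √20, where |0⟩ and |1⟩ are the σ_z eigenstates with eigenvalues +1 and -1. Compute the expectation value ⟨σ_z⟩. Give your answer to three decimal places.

0.600

⟨σ_z⟩ = |a|² - |b|² divided by |a|²+|b|², with a, b the |0⟩, |1⟩ amplitudes.
= (16 - 4)/20 = 12/20.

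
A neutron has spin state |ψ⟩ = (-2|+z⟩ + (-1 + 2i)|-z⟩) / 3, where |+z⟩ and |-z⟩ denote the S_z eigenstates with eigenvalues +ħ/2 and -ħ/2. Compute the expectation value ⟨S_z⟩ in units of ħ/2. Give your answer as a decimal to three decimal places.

-0.111

⟨σ_z⟩ = |a|² - |b|² divided by |a|²+|b|², with a, b the |+z⟩, |-z⟩ amplitudes.
= (4 - 5)/9 = -1/9.
⟨S_z⟩ = (ħ/2)·⟨σ_z⟩.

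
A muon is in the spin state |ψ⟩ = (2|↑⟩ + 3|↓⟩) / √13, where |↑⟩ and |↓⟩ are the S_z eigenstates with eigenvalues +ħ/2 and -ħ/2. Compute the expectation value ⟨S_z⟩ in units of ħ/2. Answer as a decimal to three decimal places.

-0.385

⟨σ_z⟩ = |a|² - |b|² divided by |a|²+|b|², with a, b the |↑⟩, |↓⟩ amplitudes.
= (4 - 9)/13 = -5/13.
⟨S_z⟩ = (ħ/2)·⟨σ_z⟩.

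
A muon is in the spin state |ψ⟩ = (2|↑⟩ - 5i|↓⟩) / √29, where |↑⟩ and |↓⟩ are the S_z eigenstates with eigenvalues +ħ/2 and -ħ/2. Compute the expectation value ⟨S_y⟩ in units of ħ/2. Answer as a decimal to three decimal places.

⟨σ_y⟩ = 2 Im(a* b)/(|a|²+|b|²) with a = 2, b = -5i.
a* b = -10i, so ⟨σ_y⟩ = -20/29.
⟨S_y⟩ = (ħ/2)·⟨σ_y⟩.

-0.690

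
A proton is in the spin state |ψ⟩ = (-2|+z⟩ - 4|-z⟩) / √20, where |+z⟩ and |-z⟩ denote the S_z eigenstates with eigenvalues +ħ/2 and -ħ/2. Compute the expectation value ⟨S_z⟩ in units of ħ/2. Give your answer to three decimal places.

-0.600

⟨σ_z⟩ = |a|² - |b|² divided by |a|²+|b|², with a, b the |+z⟩, |-z⟩ amplitudes.
= (4 - 16)/20 = -12/20.
⟨S_z⟩ = (ħ/2)·⟨σ_z⟩.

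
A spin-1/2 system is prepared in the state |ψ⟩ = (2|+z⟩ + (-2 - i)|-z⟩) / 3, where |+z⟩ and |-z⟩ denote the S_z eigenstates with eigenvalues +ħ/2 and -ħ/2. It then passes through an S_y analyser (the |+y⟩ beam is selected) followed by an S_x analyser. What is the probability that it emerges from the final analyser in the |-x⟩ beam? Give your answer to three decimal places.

First analyser (S_y): P(|+y⟩) = |⟨+y|ψ⟩|² = 5/18.
After stage 1 the state is |+y⟩; P(|-x⟩) = |⟨-x|+y⟩|² = 1/2.
Joint probability = 5/18 × 1/2 = 0.139.

0.139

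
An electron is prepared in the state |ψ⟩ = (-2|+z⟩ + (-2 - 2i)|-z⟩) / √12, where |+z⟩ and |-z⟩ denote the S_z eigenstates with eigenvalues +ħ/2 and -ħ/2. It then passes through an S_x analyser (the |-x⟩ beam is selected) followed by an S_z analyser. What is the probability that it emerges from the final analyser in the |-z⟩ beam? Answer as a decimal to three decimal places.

First analyser (S_x): P(|-x⟩) = |⟨-x|ψ⟩|² = 4/24.
After stage 1 the state is |-x⟩; P(|-z⟩) = |⟨-z|-x⟩|² = 1/2.
Joint probability = 4/24 × 1/2 = 0.083.

0.083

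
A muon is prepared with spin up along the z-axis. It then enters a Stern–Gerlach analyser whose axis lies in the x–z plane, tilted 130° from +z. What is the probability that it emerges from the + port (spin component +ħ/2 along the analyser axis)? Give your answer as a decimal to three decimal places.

For spin-½, the probability of finding spin-up along an axis at angle θ to the initial spin direction is cos²(θ/2); spin-down is sin²(θ/2).
θ = 130°, so P = cos²(65°) ≈ 0.179.

0.179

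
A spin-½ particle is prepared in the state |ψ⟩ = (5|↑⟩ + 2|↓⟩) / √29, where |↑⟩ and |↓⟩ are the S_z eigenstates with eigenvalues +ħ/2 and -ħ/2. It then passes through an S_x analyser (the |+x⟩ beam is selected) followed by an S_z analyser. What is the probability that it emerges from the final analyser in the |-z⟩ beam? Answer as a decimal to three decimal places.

First analyser (S_x): P(|+x⟩) = |⟨+x|ψ⟩|² = 49/58.
After stage 1 the state is |+x⟩; P(|-z⟩) = |⟨-z|+x⟩|² = 1/2.
Joint probability = 49/58 × 1/2 = 0.422.

0.422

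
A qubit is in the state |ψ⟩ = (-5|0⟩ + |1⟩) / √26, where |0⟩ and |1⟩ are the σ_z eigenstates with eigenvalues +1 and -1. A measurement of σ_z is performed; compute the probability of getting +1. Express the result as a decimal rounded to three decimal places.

0.962

The +1 outcome corresponds to |0⟩. Its amplitude in |ψ⟩ is -5/√26.
P = |-5|² / 26 = 25/26.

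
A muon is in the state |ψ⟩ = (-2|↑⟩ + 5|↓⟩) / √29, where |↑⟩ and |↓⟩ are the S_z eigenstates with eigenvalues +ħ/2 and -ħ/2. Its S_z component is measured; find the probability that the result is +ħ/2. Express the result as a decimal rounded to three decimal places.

0.138

The +ħ/2 outcome corresponds to |↑⟩. Its amplitude in |ψ⟩ is -2/√29.
P = |-2|² / 29 = 4/29.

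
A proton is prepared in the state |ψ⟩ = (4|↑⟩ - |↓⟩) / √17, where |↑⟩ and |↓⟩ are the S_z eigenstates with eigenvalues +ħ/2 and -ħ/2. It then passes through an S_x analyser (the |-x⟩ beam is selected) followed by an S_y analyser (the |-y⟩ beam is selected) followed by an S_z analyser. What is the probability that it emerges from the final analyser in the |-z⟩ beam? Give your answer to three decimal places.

0.184

First analyser (S_x): P(|-x⟩) = |⟨-x|ψ⟩|² = 25/34.
After stage 1 the state is |-x⟩; P(|-y⟩) = |⟨-y|-x⟩|² = 1/2.
After stage 2 the state is |-y⟩; P(|-z⟩) = |⟨-z|-y⟩|² = 1/2.
Joint probability = 25/34 × 1/2 × 1/2 = 0.184.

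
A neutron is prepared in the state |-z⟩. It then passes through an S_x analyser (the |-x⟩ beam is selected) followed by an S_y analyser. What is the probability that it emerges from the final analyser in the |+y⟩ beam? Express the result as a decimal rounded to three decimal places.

0.250

First analyser (S_x): from |-z⟩, P(|-x⟩) = 1/2.
After stage 1 the state is |-x⟩; P(|+y⟩) = |⟨+y|-x⟩|² = 1/2.
Joint probability = 1/2 × 1/2 = 0.250.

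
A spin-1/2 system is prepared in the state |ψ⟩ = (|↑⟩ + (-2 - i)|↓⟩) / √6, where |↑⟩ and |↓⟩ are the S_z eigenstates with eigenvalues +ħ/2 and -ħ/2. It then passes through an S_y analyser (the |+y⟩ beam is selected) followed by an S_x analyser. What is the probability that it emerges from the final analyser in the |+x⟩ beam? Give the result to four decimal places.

0.1667

First analyser (S_y): P(|+y⟩) = |⟨+y|ψ⟩|² = 4/12.
After stage 1 the state is |+y⟩; P(|+x⟩) = |⟨+x|+y⟩|² = 1/2.
Joint probability = 4/12 × 1/2 = 0.1667.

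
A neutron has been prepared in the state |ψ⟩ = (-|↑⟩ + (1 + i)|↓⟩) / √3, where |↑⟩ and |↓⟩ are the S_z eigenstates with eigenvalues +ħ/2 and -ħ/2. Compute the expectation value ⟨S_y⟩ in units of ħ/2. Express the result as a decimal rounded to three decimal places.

⟨σ_y⟩ = 2 Im(a* b)/(|a|²+|b|²) with a = -1, b = (1 + i).
a* b = (-1 - i), so ⟨σ_y⟩ = -2/3.
⟨S_y⟩ = (ħ/2)·⟨σ_y⟩.

-0.667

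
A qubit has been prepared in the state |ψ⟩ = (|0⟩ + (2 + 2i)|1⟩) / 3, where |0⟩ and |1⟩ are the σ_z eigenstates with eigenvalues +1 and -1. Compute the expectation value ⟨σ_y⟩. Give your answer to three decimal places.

⟨σ_y⟩ = 2 Im(a* b)/(|a|²+|b|²) with a = 1, b = (2 + 2i).
a* b = (2 + 2i), so ⟨σ_y⟩ = 4/9.

0.444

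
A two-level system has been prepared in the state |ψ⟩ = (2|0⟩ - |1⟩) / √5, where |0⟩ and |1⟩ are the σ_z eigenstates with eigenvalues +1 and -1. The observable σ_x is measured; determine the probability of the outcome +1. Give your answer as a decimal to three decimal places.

|+x⟩ = (|0⟩ + |1⟩)/√2, so ⟨+x|ψ⟩ = (1) / (√2·√5).
P = |1|² / 10 = 1/10.

0.100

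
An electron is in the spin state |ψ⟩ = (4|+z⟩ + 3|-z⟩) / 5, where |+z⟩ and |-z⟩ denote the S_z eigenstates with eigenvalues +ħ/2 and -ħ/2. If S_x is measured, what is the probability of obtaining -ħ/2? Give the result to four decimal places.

|-x⟩ = (|+z⟩ - |-z⟩)/√2, so ⟨-x|ψ⟩ = (1) / (√2·5).
P = |1|² / 50 = 1/50.

0.0200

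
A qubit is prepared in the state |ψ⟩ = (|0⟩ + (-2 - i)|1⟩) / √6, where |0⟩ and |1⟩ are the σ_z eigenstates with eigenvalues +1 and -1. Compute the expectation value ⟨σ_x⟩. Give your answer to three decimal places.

-0.667

⟨σ_x⟩ = 2 Re(a* b)/(|a|²+|b|²) with a = 1, b = (-2 - i).
a* b = (-2 - i), so ⟨σ_x⟩ = -4/6.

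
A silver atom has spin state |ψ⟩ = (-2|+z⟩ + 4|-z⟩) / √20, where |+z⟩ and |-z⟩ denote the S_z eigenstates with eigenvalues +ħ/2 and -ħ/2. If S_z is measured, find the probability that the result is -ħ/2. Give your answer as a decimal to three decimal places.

0.800

The -ħ/2 outcome corresponds to |-z⟩. Its amplitude in |ψ⟩ is 4/√20.
P = |4|² / 20 = 16/20.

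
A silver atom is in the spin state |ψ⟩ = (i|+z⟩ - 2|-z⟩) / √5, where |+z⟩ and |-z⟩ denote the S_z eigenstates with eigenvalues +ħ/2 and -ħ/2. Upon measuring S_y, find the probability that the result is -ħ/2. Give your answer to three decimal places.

|-y⟩ = (|+z⟩ - i|-z⟩)/√2, so ⟨-y|ψ⟩ = (-i) / (√2·√5).
P = |-i|² / 10 = 1/10.

0.100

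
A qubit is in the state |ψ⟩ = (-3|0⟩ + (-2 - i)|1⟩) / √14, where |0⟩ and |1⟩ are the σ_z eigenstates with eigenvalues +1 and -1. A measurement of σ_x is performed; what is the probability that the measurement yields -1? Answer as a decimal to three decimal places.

0.071

|-x⟩ = (|0⟩ - |1⟩)/√2, so ⟨-x|ψ⟩ = (-1 + i) / (√2·√14).
P = |-1 + i|² / 28 = 2/28.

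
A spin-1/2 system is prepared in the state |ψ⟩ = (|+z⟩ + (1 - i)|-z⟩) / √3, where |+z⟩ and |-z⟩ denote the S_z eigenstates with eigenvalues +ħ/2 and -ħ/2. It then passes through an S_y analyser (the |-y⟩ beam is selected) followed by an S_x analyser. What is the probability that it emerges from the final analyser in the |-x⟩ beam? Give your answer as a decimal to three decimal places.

First analyser (S_y): P(|-y⟩) = |⟨-y|ψ⟩|² = 5/6.
After stage 1 the state is |-y⟩; P(|-x⟩) = |⟨-x|-y⟩|² = 1/2.
Joint probability = 5/6 × 1/2 = 0.417.

0.417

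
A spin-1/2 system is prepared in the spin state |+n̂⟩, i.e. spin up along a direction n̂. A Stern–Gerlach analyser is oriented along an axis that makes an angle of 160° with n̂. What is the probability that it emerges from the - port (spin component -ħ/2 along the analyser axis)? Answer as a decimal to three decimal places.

For spin-½, the probability of finding spin-up along an axis at angle θ to the initial spin direction is cos²(θ/2); spin-down is sin²(θ/2).
θ = 160°, so P = sin²(80°) ≈ 0.970.

0.970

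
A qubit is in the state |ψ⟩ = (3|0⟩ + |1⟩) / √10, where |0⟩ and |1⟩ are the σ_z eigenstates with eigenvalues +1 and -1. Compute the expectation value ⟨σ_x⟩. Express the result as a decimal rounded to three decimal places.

⟨σ_x⟩ = 2 Re(a* b)/(|a|²+|b|²) with a = 3, b = 1.
a* b = 3, so ⟨σ_x⟩ = 6/10.

0.600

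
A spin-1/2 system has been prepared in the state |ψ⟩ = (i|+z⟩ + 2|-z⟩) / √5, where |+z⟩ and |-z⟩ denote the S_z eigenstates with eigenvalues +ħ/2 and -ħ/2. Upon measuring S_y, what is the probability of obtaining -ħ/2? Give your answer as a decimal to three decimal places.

|-y⟩ = (|+z⟩ - i|-z⟩)/√2, so ⟨-y|ψ⟩ = (3i) / (√2·√5).
P = |3i|² / 10 = 9/10.

0.900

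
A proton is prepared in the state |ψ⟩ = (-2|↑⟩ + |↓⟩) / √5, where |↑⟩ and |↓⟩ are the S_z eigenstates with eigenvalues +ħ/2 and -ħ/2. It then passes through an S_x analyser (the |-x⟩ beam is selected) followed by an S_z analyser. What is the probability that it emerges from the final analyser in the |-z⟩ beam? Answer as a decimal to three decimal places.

First analyser (S_x): P(|-x⟩) = |⟨-x|ψ⟩|² = 9/10.
After stage 1 the state is |-x⟩; P(|-z⟩) = |⟨-z|-x⟩|² = 1/2.
Joint probability = 9/10 × 1/2 = 0.450.

0.450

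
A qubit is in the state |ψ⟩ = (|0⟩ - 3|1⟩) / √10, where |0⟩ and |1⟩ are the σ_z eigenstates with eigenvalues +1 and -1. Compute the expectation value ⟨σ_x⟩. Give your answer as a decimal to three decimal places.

-0.600

⟨σ_x⟩ = 2 Re(a* b)/(|a|²+|b|²) with a = 1, b = -3.
a* b = -3, so ⟨σ_x⟩ = -6/10.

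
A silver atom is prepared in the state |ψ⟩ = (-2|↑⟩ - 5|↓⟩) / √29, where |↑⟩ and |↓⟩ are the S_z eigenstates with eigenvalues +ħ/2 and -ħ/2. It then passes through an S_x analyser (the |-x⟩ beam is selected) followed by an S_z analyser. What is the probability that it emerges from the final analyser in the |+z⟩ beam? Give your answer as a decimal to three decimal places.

0.078

First analyser (S_x): P(|-x⟩) = |⟨-x|ψ⟩|² = 9/58.
After stage 1 the state is |-x⟩; P(|+z⟩) = |⟨+z|-x⟩|² = 1/2.
Joint probability = 9/58 × 1/2 = 0.078.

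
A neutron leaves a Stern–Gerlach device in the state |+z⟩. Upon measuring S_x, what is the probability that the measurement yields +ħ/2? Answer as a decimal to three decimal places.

0.500

In the S_z basis, |+z⟩ = |+z⟩ and |+x⟩ = (|+z⟩ + |-z⟩)/√2.
|⟨+x|+z⟩|² = 1/2.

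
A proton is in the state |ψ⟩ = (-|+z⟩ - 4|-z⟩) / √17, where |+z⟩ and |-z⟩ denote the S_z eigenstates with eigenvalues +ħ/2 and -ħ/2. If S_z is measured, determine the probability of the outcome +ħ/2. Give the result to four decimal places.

0.0588

The +ħ/2 outcome corresponds to |+z⟩. Its amplitude in |ψ⟩ is -1/√17.
P = |-1|² / 17 = 1/17.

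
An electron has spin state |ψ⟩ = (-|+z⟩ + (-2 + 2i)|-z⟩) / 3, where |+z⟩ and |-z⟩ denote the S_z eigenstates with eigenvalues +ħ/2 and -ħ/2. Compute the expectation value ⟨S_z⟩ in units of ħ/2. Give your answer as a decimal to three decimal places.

-0.778

⟨σ_z⟩ = |a|² - |b|² divided by |a|²+|b|², with a, b the |+z⟩, |-z⟩ amplitudes.
= (1 - 8)/9 = -7/9.
⟨S_z⟩ = (ħ/2)·⟨σ_z⟩.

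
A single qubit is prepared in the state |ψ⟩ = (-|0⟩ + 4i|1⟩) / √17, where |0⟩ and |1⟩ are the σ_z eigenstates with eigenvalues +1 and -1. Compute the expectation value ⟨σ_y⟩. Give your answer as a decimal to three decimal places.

-0.471

⟨σ_y⟩ = 2 Im(a* b)/(|a|²+|b|²) with a = -1, b = 4i.
a* b = -4i, so ⟨σ_y⟩ = -8/17.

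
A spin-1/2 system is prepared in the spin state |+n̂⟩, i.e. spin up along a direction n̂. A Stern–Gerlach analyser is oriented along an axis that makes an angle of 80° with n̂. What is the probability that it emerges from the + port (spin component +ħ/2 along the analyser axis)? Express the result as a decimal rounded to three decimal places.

0.587

For spin-½, the probability of finding spin-up along an axis at angle θ to the initial spin direction is cos²(θ/2); spin-down is sin²(θ/2).
θ = 80°, so P = cos²(40°) ≈ 0.587.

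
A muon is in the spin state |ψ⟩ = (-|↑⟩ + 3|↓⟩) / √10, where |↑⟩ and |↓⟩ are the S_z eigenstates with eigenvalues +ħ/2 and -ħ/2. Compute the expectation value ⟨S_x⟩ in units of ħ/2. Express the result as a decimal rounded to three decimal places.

⟨σ_x⟩ = 2 Re(a* b)/(|a|²+|b|²) with a = -1, b = 3.
a* b = -3, so ⟨σ_x⟩ = -6/10.
⟨S_x⟩ = (ħ/2)·⟨σ_x⟩.

-0.600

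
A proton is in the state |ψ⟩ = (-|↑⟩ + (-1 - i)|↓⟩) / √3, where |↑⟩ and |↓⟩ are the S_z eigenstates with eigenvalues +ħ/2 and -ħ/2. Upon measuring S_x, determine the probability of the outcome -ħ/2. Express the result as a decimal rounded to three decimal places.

|-x⟩ = (|↑⟩ - |↓⟩)/√2, so ⟨-x|ψ⟩ = (i) / (√2·√3).
P = |i|² / 6 = 1/6.

0.167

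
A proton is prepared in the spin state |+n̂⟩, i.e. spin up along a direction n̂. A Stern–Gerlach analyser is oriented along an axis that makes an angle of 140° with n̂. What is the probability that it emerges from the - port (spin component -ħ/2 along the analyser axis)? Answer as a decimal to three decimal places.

For spin-½, the probability of finding spin-up along an axis at angle θ to the initial spin direction is cos²(θ/2); spin-down is sin²(θ/2).
θ = 140°, so P = sin²(70°) ≈ 0.883.

0.883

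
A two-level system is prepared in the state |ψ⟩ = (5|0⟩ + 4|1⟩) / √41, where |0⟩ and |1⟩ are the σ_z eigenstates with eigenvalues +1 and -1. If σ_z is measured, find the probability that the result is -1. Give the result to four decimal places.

The -1 outcome corresponds to |1⟩. Its amplitude in |ψ⟩ is 4/√41.
P = |4|² / 41 = 16/41.

0.3902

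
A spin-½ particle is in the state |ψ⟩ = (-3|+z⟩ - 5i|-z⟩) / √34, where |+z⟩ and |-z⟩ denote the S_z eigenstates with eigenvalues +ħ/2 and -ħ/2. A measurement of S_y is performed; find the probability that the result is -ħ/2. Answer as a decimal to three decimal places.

|-y⟩ = (|+z⟩ - i|-z⟩)/√2, so ⟨-y|ψ⟩ = (2) / (√2·√34).
P = |2|² / 68 = 4/68.

0.059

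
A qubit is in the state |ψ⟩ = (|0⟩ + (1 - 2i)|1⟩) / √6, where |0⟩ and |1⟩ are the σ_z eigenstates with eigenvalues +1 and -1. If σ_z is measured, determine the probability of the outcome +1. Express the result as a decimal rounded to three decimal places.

0.167

The +1 outcome corresponds to |0⟩. Its amplitude in |ψ⟩ is 1/√6.
P = |1|² / 6 = 1/6.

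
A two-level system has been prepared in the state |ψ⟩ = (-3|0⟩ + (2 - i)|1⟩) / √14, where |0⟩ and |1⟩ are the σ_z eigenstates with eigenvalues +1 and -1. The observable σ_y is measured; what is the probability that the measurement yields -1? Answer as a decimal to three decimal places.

0.286

|-y⟩ = (|0⟩ - i|1⟩)/√2, so ⟨-y|ψ⟩ = (-2 + 2i) / (√2·√14).
P = |-2 + 2i|² / 28 = 8/28.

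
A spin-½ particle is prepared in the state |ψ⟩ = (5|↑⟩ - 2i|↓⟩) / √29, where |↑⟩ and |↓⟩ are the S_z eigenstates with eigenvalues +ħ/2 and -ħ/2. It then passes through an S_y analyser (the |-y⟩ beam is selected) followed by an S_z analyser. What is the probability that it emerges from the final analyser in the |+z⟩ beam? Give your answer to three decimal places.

0.422

First analyser (S_y): P(|-y⟩) = |⟨-y|ψ⟩|² = 49/58.
After stage 1 the state is |-y⟩; P(|+z⟩) = |⟨+z|-y⟩|² = 1/2.
Joint probability = 49/58 × 1/2 = 0.422.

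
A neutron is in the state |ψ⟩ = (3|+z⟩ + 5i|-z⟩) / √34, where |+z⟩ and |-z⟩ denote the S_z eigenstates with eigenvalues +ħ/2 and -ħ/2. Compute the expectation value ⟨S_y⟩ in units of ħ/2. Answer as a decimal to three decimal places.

0.882

⟨σ_y⟩ = 2 Im(a* b)/(|a|²+|b|²) with a = 3, b = 5i.
a* b = 15i, so ⟨σ_y⟩ = 30/34.
⟨S_y⟩ = (ħ/2)·⟨σ_y⟩.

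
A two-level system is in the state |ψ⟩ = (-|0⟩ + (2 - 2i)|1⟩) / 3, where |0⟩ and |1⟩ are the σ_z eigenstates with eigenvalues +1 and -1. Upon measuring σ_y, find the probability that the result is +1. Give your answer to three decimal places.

0.722

|+y⟩ = (|0⟩ + i|1⟩)/√2, so ⟨+y|ψ⟩ = (-3 - 2i) / (√2·3).
P = |-3 - 2i|² / 18 = 13/18.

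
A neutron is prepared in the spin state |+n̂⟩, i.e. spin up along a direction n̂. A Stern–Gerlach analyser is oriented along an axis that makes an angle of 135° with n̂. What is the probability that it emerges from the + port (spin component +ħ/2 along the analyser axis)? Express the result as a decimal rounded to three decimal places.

0.146

For spin-½, the probability of finding spin-up along an axis at angle θ to the initial spin direction is cos²(θ/2); spin-down is sin²(θ/2).
θ = 135°, so P = cos²(67.5°) ≈ 0.146.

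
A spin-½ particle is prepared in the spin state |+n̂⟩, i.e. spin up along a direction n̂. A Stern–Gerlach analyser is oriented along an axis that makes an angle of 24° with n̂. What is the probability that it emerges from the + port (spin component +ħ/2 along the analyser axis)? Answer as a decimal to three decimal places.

For spin-½, the probability of finding spin-up along an axis at angle θ to the initial spin direction is cos²(θ/2); spin-down is sin²(θ/2).
θ = 24°, so P = cos²(12°) ≈ 0.957.

0.957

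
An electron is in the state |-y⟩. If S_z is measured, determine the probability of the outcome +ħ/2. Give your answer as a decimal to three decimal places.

In the S_z basis, |-y⟩ = (|+z⟩ - i|-z⟩)/√2 and |+z⟩ = |+z⟩.
|⟨+z|-y⟩|² = 1/2.

0.500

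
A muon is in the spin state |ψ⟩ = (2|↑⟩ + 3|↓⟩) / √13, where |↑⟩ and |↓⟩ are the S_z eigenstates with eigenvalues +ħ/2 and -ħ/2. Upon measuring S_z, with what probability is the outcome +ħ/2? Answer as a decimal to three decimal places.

The +ħ/2 outcome corresponds to |↑⟩. Its amplitude in |ψ⟩ is 2/√13.
P = |2|² / 13 = 4/13.

0.308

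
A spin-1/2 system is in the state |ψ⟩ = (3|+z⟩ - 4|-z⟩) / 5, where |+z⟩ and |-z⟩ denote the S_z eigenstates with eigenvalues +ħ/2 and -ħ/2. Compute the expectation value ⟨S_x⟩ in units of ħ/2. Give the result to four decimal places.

⟨σ_x⟩ = 2 Re(a* b)/(|a|²+|b|²) with a = 3, b = -4.
a* b = -12, so ⟨σ_x⟩ = -24/25.
⟨S_x⟩ = (ħ/2)·⟨σ_x⟩.

-0.9600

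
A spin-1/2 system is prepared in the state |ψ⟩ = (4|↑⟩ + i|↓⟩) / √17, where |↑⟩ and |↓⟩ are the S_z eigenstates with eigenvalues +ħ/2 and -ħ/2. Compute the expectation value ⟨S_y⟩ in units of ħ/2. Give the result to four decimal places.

0.4706

⟨σ_y⟩ = 2 Im(a* b)/(|a|²+|b|²) with a = 4, b = i.
a* b = 4i, so ⟨σ_y⟩ = 8/17.
⟨S_y⟩ = (ħ/2)·⟨σ_y⟩.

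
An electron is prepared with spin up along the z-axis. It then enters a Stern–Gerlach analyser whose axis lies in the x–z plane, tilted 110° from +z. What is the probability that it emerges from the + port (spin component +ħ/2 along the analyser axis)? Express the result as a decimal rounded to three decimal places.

0.329

For spin-½, the probability of finding spin-up along an axis at angle θ to the initial spin direction is cos²(θ/2); spin-down is sin²(θ/2).
θ = 110°, so P = cos²(55°) ≈ 0.329.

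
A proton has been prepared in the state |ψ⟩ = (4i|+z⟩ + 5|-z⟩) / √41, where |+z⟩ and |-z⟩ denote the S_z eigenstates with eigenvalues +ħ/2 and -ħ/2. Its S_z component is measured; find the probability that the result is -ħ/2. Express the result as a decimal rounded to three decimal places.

The -ħ/2 outcome corresponds to |-z⟩. Its amplitude in |ψ⟩ is 5/√41.
P = |5|² / 41 = 25/41.

0.610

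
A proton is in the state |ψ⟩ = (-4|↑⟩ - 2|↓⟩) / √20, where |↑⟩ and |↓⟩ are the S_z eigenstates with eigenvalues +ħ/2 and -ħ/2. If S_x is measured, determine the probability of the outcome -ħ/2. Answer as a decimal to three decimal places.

|-x⟩ = (|↑⟩ - |↓⟩)/√2, so ⟨-x|ψ⟩ = (-2) / (√2·√20).
P = |-2|² / 40 = 4/40.

0.100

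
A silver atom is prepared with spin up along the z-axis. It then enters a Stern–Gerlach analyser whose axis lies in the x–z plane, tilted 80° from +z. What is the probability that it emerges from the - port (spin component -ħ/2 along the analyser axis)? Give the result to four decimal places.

For spin-½, the probability of finding spin-up along an axis at angle θ to the initial spin direction is cos²(θ/2); spin-down is sin²(θ/2).
θ = 80°, so P = sin²(40°) ≈ 0.4132.

0.4132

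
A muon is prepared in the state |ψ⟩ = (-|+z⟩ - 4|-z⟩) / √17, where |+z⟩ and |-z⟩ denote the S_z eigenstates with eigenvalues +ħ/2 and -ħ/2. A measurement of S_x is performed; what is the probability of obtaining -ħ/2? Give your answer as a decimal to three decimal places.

|-x⟩ = (|+z⟩ - |-z⟩)/√2, so ⟨-x|ψ⟩ = (3) / (√2·√17).
P = |3|² / 34 = 9/34.

0.265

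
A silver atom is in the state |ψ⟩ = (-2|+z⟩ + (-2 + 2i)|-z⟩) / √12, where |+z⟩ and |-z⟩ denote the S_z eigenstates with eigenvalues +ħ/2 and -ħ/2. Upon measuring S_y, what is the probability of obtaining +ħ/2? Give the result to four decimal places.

|+y⟩ = (|+z⟩ + i|-z⟩)/√2, so ⟨+y|ψ⟩ = (2i) / (√2·√12).
P = |2i|² / 24 = 4/24.

0.1667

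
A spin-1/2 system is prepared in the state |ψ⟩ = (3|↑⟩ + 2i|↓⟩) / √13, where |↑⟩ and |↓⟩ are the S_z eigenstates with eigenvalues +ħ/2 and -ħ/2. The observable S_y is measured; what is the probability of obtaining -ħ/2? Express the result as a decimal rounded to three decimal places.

|-y⟩ = (|↑⟩ - i|↓⟩)/√2, so ⟨-y|ψ⟩ = (1) / (√2·√13).
P = |1|² / 26 = 1/26.

0.038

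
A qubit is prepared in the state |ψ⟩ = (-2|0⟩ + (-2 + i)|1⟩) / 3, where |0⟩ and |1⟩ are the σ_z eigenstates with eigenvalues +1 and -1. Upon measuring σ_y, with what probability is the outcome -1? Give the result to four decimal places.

0.7222

|-y⟩ = (|0⟩ - i|1⟩)/√2, so ⟨-y|ψ⟩ = (-3 - 2i) / (√2·3).
P = |-3 - 2i|² / 18 = 13/18.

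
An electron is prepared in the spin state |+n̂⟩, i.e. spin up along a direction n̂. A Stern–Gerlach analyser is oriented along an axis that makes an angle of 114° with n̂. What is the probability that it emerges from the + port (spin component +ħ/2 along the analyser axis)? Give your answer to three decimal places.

0.297

For spin-½, the probability of finding spin-up along an axis at angle θ to the initial spin direction is cos²(θ/2); spin-down is sin²(θ/2).
θ = 114°, so P = cos²(57°) ≈ 0.297.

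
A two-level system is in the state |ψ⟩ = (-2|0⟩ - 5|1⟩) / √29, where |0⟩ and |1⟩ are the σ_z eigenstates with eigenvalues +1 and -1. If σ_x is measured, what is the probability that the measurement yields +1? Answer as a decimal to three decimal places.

|+x⟩ = (|0⟩ + |1⟩)/√2, so ⟨+x|ψ⟩ = (-7) / (√2·√29).
P = |-7|² / 58 = 49/58.

0.845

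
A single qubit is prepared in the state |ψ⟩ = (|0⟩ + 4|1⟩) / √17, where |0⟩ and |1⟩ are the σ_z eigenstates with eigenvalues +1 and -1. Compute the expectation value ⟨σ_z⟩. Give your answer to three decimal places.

-0.882

⟨σ_z⟩ = |a|² - |b|² divided by |a|²+|b|², with a, b the |0⟩, |1⟩ amplitudes.
= (1 - 16)/17 = -15/17.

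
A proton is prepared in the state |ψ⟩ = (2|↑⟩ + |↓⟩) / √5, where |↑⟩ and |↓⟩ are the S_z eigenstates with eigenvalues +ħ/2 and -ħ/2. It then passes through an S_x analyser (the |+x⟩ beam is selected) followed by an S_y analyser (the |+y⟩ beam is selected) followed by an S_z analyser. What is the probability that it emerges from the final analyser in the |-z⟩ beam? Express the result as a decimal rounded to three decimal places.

0.225

First analyser (S_x): P(|+x⟩) = |⟨+x|ψ⟩|² = 9/10.
After stage 1 the state is |+x⟩; P(|+y⟩) = |⟨+y|+x⟩|² = 1/2.
After stage 2 the state is |+y⟩; P(|-z⟩) = |⟨-z|+y⟩|² = 1/2.
Joint probability = 9/10 × 1/2 × 1/2 = 0.225.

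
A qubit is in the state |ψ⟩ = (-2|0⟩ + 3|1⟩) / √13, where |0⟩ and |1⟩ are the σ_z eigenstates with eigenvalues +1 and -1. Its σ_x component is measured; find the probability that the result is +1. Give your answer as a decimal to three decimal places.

0.038

|+x⟩ = (|0⟩ + |1⟩)/√2, so ⟨+x|ψ⟩ = (1) / (√2·√13).
P = |1|² / 26 = 1/26.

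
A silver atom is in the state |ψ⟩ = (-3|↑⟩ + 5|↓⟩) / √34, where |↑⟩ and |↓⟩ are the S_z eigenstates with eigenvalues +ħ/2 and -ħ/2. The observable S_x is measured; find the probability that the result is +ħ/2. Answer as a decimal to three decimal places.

0.059

|+x⟩ = (|↑⟩ + |↓⟩)/√2, so ⟨+x|ψ⟩ = (2) / (√2·√34).
P = |2|² / 68 = 4/68.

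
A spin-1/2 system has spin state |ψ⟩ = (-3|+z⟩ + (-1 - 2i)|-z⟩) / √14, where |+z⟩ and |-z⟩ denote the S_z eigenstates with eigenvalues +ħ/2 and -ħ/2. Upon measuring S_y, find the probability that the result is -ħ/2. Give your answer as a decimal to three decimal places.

|-y⟩ = (|+z⟩ - i|-z⟩)/√2, so ⟨-y|ψ⟩ = (-1 - i) / (√2·√14).
P = |-1 - i|² / 28 = 2/28.

0.071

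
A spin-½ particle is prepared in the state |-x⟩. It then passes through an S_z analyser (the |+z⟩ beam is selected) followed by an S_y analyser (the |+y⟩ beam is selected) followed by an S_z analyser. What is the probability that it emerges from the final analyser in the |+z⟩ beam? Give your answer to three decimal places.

First analyser (S_z): from |-x⟩, P(|+z⟩) = 1/2.
After stage 1 the state is |+z⟩; P(|+y⟩) = |⟨+y|+z⟩|² = 1/2.
After stage 2 the state is |+y⟩; P(|+z⟩) = |⟨+z|+y⟩|² = 1/2.
Joint probability = 1/2 × 1/2 × 1/2 = 0.125.

0.125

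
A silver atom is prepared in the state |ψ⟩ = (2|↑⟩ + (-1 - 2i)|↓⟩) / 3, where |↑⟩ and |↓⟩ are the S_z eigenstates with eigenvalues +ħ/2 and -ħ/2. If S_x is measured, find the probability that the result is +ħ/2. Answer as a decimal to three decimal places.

0.278

|+x⟩ = (|↑⟩ + |↓⟩)/√2, so ⟨+x|ψ⟩ = (1 - 2i) / (√2·3).
P = |1 - 2i|² / 18 = 5/18.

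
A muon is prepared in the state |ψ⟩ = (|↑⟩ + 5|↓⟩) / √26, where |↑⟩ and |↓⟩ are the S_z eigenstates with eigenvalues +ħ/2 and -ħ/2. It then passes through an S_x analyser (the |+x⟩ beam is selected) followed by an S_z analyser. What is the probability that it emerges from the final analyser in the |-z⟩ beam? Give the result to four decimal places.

0.3462

First analyser (S_x): P(|+x⟩) = |⟨+x|ψ⟩|² = 36/52.
After stage 1 the state is |+x⟩; P(|-z⟩) = |⟨-z|+x⟩|² = 1/2.
Joint probability = 36/52 × 1/2 = 0.3462.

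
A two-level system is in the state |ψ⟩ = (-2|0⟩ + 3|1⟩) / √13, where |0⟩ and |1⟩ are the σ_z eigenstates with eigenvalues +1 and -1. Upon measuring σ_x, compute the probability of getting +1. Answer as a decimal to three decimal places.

0.038

|+x⟩ = (|0⟩ + |1⟩)/√2, so ⟨+x|ψ⟩ = (1) / (√2·√13).
P = |1|² / 26 = 1/26.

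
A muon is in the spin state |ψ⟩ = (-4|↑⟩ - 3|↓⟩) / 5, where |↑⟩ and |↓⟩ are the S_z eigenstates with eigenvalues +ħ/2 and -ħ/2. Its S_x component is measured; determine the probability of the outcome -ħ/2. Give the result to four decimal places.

0.0200

|-x⟩ = (|↑⟩ - |↓⟩)/√2, so ⟨-x|ψ⟩ = (-1) / (√2·5).
P = |-1|² / 50 = 1/50.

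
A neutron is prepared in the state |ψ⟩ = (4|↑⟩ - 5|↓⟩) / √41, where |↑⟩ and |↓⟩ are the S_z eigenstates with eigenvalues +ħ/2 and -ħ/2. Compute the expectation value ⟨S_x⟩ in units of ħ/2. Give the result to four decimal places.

⟨σ_x⟩ = 2 Re(a* b)/(|a|²+|b|²) with a = 4, b = -5.
a* b = -20, so ⟨σ_x⟩ = -40/41.
⟨S_x⟩ = (ħ/2)·⟨σ_x⟩.

-0.9756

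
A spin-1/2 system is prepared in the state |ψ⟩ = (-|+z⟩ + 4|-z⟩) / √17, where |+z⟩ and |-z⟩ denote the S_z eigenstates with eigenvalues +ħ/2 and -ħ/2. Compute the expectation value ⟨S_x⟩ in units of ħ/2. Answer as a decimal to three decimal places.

⟨σ_x⟩ = 2 Re(a* b)/(|a|²+|b|²) with a = -1, b = 4.
a* b = -4, so ⟨σ_x⟩ = -8/17.
⟨S_x⟩ = (ħ/2)·⟨σ_x⟩.

-0.471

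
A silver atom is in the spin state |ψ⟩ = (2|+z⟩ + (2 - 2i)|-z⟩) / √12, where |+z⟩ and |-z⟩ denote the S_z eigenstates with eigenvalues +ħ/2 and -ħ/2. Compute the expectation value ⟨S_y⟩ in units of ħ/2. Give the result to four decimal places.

-0.6667

⟨σ_y⟩ = 2 Im(a* b)/(|a|²+|b|²) with a = 2, b = (2 - 2i).
a* b = (4 - 4i), so ⟨σ_y⟩ = -8/12.
⟨S_y⟩ = (ħ/2)·⟨σ_y⟩.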